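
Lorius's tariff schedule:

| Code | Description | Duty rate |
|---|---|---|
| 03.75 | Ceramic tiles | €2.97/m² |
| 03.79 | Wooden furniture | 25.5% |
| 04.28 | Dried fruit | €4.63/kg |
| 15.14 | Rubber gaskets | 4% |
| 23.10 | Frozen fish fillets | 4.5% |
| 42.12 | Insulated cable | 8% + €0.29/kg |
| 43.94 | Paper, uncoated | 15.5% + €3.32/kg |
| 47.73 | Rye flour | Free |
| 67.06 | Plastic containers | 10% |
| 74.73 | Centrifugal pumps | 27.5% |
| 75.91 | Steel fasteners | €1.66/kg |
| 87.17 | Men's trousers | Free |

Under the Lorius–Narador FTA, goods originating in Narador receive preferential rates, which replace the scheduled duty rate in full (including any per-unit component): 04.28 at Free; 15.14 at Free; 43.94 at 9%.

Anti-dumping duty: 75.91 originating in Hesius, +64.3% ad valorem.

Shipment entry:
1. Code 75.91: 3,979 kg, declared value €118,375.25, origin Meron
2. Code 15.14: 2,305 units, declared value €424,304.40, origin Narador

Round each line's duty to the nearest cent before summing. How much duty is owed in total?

Line 1 (75.91, Meron, 3,979 kg, €118,375.25):
Base rate for 75.91 is €1.66/kg.
The additional-duty order on 75.91 targets Hesius, not Meron; it does not apply.
Duty = 3,979 × €1.66 = €6,605.14.
Line 2 (15.14, Narador, 2,305 units, €424,304.40):
Base rate for 15.14 is 4%.
Origin Narador qualifies under the Lorius–Narador agreement and 15.14 is covered: preferential rate Free applies instead.
Duty = €424,304.40 × 0% = €0.00.
Total = €6,605.14 + €0.00 = €6,605.14.

€6,605.14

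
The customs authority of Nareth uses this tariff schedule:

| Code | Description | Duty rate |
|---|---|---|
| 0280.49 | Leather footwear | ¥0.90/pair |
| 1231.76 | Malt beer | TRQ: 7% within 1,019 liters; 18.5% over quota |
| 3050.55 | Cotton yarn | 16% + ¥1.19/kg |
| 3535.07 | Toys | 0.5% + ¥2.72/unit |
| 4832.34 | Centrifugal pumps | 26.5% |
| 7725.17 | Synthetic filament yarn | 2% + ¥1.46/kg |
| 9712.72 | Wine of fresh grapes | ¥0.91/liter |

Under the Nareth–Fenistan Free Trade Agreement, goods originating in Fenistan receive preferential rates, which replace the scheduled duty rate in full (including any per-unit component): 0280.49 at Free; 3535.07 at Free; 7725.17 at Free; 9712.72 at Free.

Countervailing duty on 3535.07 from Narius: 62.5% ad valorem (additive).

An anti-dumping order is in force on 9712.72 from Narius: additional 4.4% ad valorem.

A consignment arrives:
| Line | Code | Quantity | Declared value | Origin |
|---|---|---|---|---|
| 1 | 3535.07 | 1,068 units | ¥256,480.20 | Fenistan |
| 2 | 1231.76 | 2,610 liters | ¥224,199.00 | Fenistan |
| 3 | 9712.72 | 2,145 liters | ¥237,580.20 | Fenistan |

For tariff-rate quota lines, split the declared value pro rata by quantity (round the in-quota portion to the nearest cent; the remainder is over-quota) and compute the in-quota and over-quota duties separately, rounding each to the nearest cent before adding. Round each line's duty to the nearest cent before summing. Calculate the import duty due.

Line 1 (3535.07, Fenistan, 1,068 units, ¥256,480.20):
Base rate for 3535.07 is 0.5% + ¥2.72/unit.
Origin Fenistan qualifies under the Nareth–Fenistan agreement and 3535.07 is covered: preferential rate Free applies instead.
The additional-duty order on 3535.07 targets Narius, not Fenistan; it does not apply.
Duty = ¥256,480.20 × 0% = ¥0.00.
Line 2 (1231.76, Fenistan, 2,610 liters, ¥224,199.00):
Code 1231.76 is under a tariff-rate quota (threshold 1,019 liters). In-quota: 1,019 liters at 7%; over-quota: 1,591 liters at 18.5%.
Pro-rata value split: in-quota = ¥224,199.00 × 1,019/2,610 = ¥87,532.10; over-quota = ¥224,199.00 − ¥87,532.10 = ¥136,666.90.
In-quota duty = ¥87,532.10 × 7% = ¥6,127.25. Over-quota duty = ¥136,666.90 × 18.5% = ¥25,283.38.
Line duty = ¥6,127.25 + ¥25,283.38 = ¥31,410.63.
Line 3 (9712.72, Fenistan, 2,145 liters, ¥237,580.20):
Base rate for 9712.72 is ¥0.91/liter.
Origin Fenistan qualifies under the Nareth–Fenistan agreement and 9712.72 is covered: preferential rate Free applies instead.
The additional-duty order on 9712.72 targets Narius, not Fenistan; it does not apply.
Duty = ¥237,580.20 × 0% = ¥0.00.
Total = ¥0.00 + ¥31,410.63 + ¥0.00 = ¥31,410.63.

¥31,410.63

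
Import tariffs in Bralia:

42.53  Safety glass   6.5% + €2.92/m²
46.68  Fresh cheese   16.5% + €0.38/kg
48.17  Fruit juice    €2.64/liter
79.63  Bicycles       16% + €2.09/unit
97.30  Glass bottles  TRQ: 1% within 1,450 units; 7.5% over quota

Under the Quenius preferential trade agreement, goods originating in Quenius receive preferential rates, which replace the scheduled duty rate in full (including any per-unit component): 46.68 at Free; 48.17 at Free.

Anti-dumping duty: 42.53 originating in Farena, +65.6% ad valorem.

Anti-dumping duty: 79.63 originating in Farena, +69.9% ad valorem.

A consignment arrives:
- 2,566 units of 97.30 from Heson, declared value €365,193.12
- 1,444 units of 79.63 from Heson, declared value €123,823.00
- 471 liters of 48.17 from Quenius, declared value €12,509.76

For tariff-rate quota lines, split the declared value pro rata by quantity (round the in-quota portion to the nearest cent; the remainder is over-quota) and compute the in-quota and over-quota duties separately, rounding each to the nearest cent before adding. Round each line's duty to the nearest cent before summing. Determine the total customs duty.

Line 1 (97.30, Heson, 2,566 units, €365,193.12):
Code 97.30 is under a tariff-rate quota (threshold 1,450 units). In-quota: 1,450 units at 1%; over-quota: 1,116 units at 7.5%.
Pro-rata value split: in-quota = €365,193.12 × 1,450/2,566 = €206,364.00; over-quota = €365,193.12 − €206,364.00 = €158,829.12.
In-quota duty = €206,364.00 × 1% = €2,063.64. Over-quota duty = €158,829.12 × 7.5% = €11,912.18.
Line duty = €2,063.64 + €11,912.18 = €13,975.82.
Line 2 (79.63, Heson, 1,444 units, €123,823.00):
Base rate for 79.63 is 16% + €2.09/unit.
The additional-duty order on 79.63 targets Farena, not Heson; it does not apply.
Duty = €123,823.00 × 16% + 1,444 × €2.09 = €22,829.64.
Line 3 (48.17, Quenius, 471 liters, €12,509.76):
Base rate for 48.17 is €2.64/liter.
Origin Quenius qualifies under the Bralia–Quenius agreement and 48.17 is covered: preferential rate Free applies instead.
Duty = €12,509.76 × 0% = €0.00.
Total = €13,975.82 + €22,829.64 + €0.00 = €36,805.46.

€36,805.46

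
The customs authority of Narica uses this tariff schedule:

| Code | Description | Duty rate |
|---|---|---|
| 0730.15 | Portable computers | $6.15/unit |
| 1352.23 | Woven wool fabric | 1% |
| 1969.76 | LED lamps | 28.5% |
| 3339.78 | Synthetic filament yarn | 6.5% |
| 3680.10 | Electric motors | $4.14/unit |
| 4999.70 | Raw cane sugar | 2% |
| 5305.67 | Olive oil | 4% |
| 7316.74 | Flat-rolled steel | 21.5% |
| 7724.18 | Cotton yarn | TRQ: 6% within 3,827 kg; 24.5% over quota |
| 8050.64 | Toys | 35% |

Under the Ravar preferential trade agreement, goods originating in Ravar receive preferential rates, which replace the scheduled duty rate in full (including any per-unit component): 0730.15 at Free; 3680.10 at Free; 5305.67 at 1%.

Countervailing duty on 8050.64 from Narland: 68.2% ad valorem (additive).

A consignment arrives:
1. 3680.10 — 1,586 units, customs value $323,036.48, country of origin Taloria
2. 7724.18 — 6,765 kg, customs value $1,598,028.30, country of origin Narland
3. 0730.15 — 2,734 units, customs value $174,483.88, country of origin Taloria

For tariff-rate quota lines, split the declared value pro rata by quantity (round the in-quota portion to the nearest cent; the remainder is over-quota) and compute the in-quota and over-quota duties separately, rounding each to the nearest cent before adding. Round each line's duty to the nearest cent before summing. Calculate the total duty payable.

Line 1 (3680.10, Taloria, 1,586 units, $323,036.48):
Base rate for 3680.10 is $4.14/unit.
3680.10 has an FTA preferential rate, but origin Taloria is not Ravar; base rate stands.
Duty = 1,586 × $4.14 = $6,566.04.
Line 2 (7724.18, Narland, 6,765 kg, $1,598,028.30):
Code 7724.18 is under a tariff-rate quota (threshold 3,827 kg). In-quota: 3,827 kg at 6%; over-quota: 2,938 kg at 24.5%.
Pro-rata value split: in-quota = $1,598,028.30 × 3,827/6,765 = $904,013.94; over-quota = $1,598,028.30 − $904,013.94 = $694,014.36.
In-quota duty = $904,013.94 × 6% = $54,240.84. Over-quota duty = $694,014.36 × 24.5% = $170,033.52.
Line duty = $54,240.84 + $170,033.52 = $224,274.36.
Line 3 (0730.15, Taloria, 2,734 units, $174,483.88):
Base rate for 0730.15 is $6.15/unit.
0730.15 has an FTA preferential rate, but origin Taloria is not Ravar; base rate stands.
Duty = 2,734 × $6.15 = $16,814.10.
Total = $6,566.04 + $224,274.36 + $16,814.10 = $247,654.50.

$247,654.50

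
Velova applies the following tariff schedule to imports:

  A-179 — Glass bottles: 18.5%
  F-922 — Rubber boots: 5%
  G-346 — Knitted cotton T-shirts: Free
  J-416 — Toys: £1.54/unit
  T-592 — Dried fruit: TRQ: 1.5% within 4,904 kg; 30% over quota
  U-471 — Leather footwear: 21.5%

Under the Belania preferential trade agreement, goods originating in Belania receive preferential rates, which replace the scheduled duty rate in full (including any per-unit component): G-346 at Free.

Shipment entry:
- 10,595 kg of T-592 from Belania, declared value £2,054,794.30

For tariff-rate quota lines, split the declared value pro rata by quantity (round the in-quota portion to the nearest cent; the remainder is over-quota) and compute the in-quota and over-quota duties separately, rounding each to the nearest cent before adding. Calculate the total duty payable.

£345,379.99

Line 1 (T-592, Belania, 10,595 kg, £2,054,794.30):
Code T-592 is under a tariff-rate quota (threshold 4,904 kg). In-quota: 4,904 kg at 1.5%; over-quota: 5,691 kg at 30%.
Pro-rata value split: in-quota = £2,054,794.30 × 4,904/10,595 = £951,081.76; over-quota = £2,054,794.30 − £951,081.76 = £1,103,712.54.
In-quota duty = £951,081.76 × 1.5% = £14,266.23. Over-quota duty = £1,103,712.54 × 30% = £331,113.76.
Line duty = £14,266.23 + £331,113.76 = £345,379.99.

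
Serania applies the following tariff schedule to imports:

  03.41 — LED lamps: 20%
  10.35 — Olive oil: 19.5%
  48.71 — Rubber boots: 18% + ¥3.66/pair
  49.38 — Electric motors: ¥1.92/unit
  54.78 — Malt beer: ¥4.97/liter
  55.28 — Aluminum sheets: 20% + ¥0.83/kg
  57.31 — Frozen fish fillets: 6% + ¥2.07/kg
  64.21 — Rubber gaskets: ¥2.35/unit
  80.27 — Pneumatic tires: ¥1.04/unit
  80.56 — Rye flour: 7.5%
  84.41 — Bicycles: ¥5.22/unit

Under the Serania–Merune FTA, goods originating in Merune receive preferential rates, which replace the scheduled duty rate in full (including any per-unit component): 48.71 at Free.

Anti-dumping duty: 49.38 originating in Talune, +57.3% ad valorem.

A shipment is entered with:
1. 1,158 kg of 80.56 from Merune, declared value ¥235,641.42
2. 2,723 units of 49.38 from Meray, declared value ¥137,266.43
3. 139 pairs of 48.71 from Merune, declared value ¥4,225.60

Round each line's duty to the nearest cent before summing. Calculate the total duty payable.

Line 1 (80.56, Merune, 1,158 kg, ¥235,641.42):
Base rate for 80.56 is 7.5%.
Origin Merune is the FTA partner but 80.56 is not on the preference list; base rate stands.
Duty = ¥235,641.42 × 7.5% = ¥17,673.11.
Line 2 (49.38, Meray, 2,723 units, ¥137,266.43):
Base rate for 49.38 is ¥1.92/unit.
The additional-duty order on 49.38 targets Talune, not Meray; it does not apply.
Duty = 2,723 × ¥1.92 = ¥5,228.16.
Line 3 (48.71, Merune, 139 pairs, ¥4,225.60):
Base rate for 48.71 is 18% + ¥3.66/pair.
Origin Merune qualifies under the Serania–Merune agreement and 48.71 is covered: preferential rate Free applies instead.
Duty = ¥4,225.60 × 0% = ¥0.00.
Total = ¥17,673.11 + ¥5,228.16 + ¥0.00 = ¥22,901.27.

¥22,901.27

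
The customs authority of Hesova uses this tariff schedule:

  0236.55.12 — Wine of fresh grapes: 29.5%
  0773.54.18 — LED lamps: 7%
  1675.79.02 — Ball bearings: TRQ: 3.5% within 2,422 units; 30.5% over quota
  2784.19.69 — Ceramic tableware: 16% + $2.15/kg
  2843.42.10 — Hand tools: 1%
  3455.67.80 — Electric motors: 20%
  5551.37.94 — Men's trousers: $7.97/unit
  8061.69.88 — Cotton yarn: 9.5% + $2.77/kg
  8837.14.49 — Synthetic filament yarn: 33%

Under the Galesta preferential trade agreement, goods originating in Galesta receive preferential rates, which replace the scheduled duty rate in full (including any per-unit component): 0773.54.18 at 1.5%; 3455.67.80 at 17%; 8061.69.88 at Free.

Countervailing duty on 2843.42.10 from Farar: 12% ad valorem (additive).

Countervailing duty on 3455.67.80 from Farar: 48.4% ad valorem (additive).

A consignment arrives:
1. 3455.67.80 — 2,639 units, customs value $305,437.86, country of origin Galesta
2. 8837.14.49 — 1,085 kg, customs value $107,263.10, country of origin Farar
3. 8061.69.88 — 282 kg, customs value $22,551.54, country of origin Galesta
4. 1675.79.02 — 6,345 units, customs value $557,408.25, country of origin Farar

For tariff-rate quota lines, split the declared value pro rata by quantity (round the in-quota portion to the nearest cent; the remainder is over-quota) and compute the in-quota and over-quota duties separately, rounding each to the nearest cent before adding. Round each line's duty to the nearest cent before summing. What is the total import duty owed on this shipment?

Line 1 (3455.67.80, Galesta, 2,639 units, $305,437.86):
Base rate for 3455.67.80 is 20%.
Origin Galesta qualifies under the Hesova–Galesta agreement and 3455.67.80 is covered: preferential rate 17% applies instead.
The additional-duty order on 3455.67.80 targets Farar, not Galesta; it does not apply.
Duty = $305,437.86 × 17% = $51,924.44.
Line 2 (8837.14.49, Farar, 1,085 kg, $107,263.10):
Base rate for 8837.14.49 is 33%.
Duty = $107,263.10 × 33% = $35,396.82.
Line 3 (8061.69.88, Galesta, 282 kg, $22,551.54):
Base rate for 8061.69.88 is 9.5% + $2.77/kg.
Origin Galesta qualifies under the Hesova–Galesta agreement and 8061.69.88 is covered: preferential rate Free applies instead.
Duty = $22,551.54 × 0% = $0.00.
Line 4 (1675.79.02, Farar, 6,345 units, $557,408.25):
Code 1675.79.02 is under a tariff-rate quota (threshold 2,422 units). In-quota: 2,422 units at 3.5%; over-quota: 3,923 units at 30.5%.
Pro-rata value split: in-quota = $557,408.25 × 2,422/6,345 = $212,772.70; over-quota = $557,408.25 − $212,772.70 = $344,635.55.
In-quota duty = $212,772.70 × 3.5% = $7,447.04. Over-quota duty = $344,635.55 × 30.5% = $105,113.84.
Line duty = $7,447.04 + $105,113.84 = $112,560.88.
Total = $51,924.44 + $35,396.82 + $0.00 + $112,560.88 = $199,882.14.

$199,882.14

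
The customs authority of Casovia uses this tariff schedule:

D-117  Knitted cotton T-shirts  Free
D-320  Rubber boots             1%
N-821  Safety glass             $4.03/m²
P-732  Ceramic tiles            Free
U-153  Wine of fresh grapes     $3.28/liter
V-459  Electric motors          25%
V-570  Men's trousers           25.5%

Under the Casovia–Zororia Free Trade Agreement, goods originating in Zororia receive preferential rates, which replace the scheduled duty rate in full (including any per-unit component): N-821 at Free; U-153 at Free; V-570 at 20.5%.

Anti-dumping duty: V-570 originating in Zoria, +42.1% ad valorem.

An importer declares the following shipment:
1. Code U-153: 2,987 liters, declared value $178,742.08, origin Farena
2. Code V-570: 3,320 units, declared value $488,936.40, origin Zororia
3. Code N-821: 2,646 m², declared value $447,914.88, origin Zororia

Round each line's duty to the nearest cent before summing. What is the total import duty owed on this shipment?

Line 1 (U-153, Farena, 2,987 liters, $178,742.08):
Base rate for U-153 is $3.28/liter.
U-153 has an FTA preferential rate, but origin Farena is not Zororia; base rate stands.
Duty = 2,987 × $3.28 = $9,797.36.
Line 2 (V-570, Zororia, 3,320 units, $488,936.40):
Base rate for V-570 is 25.5%.
Origin Zororia qualifies under the Casovia–Zororia agreement and V-570 is covered: preferential rate 20.5% applies instead.
The additional-duty order on V-570 targets Zoria, not Zororia; it does not apply.
Duty = $488,936.40 × 20.5% = $100,231.96.
Line 3 (N-821, Zororia, 2,646 m², $447,914.88):
Base rate for N-821 is $4.03/m².
Origin Zororia qualifies under the Casovia–Zororia agreement and N-821 is covered: preferential rate Free applies instead.
Duty = $447,914.88 × 0% = $0.00.
Total = $9,797.36 + $100,231.96 + $0.00 = $110,029.32.

$110,029.32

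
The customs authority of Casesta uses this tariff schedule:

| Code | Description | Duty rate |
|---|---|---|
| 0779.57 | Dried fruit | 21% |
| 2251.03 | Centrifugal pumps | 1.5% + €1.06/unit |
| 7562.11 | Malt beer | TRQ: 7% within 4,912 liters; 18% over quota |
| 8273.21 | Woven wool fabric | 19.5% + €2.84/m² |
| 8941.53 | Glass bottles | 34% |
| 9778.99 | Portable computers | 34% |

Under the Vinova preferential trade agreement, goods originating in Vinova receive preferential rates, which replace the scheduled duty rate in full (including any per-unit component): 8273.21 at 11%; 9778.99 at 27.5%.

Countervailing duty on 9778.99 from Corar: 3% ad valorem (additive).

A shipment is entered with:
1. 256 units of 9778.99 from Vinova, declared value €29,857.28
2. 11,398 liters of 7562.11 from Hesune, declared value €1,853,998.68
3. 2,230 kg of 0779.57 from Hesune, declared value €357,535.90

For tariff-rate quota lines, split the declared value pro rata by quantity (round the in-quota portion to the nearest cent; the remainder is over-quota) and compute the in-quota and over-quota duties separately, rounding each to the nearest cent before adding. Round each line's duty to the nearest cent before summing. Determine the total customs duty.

Line 1 (9778.99, Vinova, 256 units, €29,857.28):
Base rate for 9778.99 is 34%.
Origin Vinova qualifies under the Casesta–Vinova agreement and 9778.99 is covered: preferential rate 27.5% applies instead.
The additional-duty order on 9778.99 targets Corar, not Vinova; it does not apply.
Duty = €29,857.28 × 27.5% = €8,210.75.
Line 2 (7562.11, Hesune, 11,398 liters, €1,853,998.68):
Code 7562.11 is under a tariff-rate quota (threshold 4,912 liters). In-quota: 4,912 liters at 7%; over-quota: 6,486 liters at 18%.
Pro-rata value split: in-quota = €1,853,998.68 × 4,912/11,398 = €798,985.92; over-quota = €1,853,998.68 − €798,985.92 = €1,055,012.76.
In-quota duty = €798,985.92 × 7% = €55,929.01. Over-quota duty = €1,055,012.76 × 18% = €189,902.30.
Line duty = €55,929.01 + €189,902.30 = €245,831.31.
Line 3 (0779.57, Hesune, 2,230 kg, €357,535.90):
Base rate for 0779.57 is 21%.
Duty = €357,535.90 × 21% = €75,082.54.
Total = €8,210.75 + €245,831.31 + €75,082.54 = €329,124.60.

€329,124.60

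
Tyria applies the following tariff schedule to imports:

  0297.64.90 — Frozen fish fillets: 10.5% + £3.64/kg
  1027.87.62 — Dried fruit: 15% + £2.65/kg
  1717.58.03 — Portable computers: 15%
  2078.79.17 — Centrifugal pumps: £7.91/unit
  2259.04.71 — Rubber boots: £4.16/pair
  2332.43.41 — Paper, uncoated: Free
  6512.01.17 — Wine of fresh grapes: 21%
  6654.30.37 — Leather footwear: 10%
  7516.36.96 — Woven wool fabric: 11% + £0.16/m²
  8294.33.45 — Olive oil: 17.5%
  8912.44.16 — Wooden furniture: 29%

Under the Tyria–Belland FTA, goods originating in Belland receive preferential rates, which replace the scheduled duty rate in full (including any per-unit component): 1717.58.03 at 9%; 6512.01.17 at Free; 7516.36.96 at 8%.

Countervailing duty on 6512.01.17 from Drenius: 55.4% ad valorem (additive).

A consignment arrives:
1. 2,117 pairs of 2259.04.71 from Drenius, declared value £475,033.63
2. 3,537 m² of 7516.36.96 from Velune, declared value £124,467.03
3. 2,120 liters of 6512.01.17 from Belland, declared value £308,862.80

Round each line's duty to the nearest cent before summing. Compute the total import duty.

Line 1 (2259.04.71, Drenius, 2,117 pairs, £475,033.63):
Base rate for 2259.04.71 is £4.16/pair.
Duty = 2,117 × £4.16 = £8,806.72.
Line 2 (7516.36.96, Velune, 3,537 m², £124,467.03):
Base rate for 7516.36.96 is 11% + £0.16/m².
7516.36.96 has an FTA preferential rate, but origin Velune is not Belland; base rate stands.
Duty = £124,467.03 × 11% + 3,537 × £0.16 = £14,257.29.
Line 3 (6512.01.17, Belland, 2,120 liters, £308,862.80):
Base rate for 6512.01.17 is 21%.
Origin Belland qualifies under the Tyria–Belland agreement and 6512.01.17 is covered: preferential rate Free applies instead.
The additional-duty order on 6512.01.17 targets Drenius, not Belland; it does not apply.
Duty = £308,862.80 × 0% = £0.00.
Total = £8,806.72 + £14,257.29 + £0.00 = £23,064.01.

£23,064.01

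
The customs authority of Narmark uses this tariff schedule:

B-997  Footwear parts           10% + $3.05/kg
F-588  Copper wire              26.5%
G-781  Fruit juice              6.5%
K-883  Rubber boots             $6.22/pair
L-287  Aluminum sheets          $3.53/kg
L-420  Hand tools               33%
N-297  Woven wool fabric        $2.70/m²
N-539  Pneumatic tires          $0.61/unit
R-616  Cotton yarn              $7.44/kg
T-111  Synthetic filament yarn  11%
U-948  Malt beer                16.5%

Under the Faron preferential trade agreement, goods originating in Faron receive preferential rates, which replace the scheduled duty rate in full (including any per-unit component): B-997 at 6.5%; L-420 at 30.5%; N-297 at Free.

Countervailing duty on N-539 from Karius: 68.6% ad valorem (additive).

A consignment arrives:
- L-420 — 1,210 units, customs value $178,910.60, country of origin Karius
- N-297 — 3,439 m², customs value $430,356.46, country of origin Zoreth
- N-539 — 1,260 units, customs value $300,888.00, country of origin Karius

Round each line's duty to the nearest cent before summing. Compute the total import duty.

Line 1 (L-420, Karius, 1,210 units, $178,910.60):
Base rate for L-420 is 33%.
L-420 has an FTA preferential rate, but origin Karius is not Faron; base rate stands.
Duty = $178,910.60 × 33% = $59,040.50.
Line 2 (N-297, Zoreth, 3,439 m², $430,356.46):
Base rate for N-297 is $2.70/m².
N-297 has an FTA preferential rate, but origin Zoreth is not Faron; base rate stands.
Duty = 3,439 × $2.70 = $9,285.30.
Line 3 (N-539, Karius, 1,260 units, $300,888.00):
Base rate for N-539 is $0.61/unit.
Additional duty on N-539 from Karius: +68.6% ad valorem. Applied ad valorem rate = 68.6%.
Duty = $300,888.00 × 68.6% + 1,260 × $0.61 = $207,177.77.
Total = $59,040.50 + $9,285.30 + $207,177.77 = $275,503.57.

$275,503.57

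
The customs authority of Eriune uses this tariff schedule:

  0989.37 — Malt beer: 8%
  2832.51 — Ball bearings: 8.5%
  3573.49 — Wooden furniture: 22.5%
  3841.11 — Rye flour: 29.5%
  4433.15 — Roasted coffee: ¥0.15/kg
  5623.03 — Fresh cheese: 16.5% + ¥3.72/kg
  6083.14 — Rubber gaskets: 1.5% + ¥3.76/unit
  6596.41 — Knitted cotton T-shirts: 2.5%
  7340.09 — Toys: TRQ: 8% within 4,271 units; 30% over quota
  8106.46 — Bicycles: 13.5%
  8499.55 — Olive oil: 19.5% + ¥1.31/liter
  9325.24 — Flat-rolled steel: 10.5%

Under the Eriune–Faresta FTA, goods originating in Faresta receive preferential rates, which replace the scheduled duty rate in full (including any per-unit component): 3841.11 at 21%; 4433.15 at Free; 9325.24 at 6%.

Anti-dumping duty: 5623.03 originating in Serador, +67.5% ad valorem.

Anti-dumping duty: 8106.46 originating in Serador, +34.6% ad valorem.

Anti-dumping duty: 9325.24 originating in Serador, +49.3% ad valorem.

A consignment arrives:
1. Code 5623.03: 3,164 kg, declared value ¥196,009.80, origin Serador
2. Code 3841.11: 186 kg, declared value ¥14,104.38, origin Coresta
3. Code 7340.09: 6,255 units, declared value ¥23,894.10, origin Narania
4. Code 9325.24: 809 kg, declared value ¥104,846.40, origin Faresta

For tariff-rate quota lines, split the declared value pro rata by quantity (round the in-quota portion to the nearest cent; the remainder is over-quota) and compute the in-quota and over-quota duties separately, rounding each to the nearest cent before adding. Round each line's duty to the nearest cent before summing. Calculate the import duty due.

Line 1 (5623.03, Serador, 3,164 kg, ¥196,009.80):
Base rate for 5623.03 is 16.5% + ¥3.72/kg.
Additional duty on 5623.03 from Serador: +67.5%. Applied ad valorem rate: 16.5% + 67.5% = 84%.
Duty = ¥196,009.80 × 84% + 3,164 × ¥3.72 = ¥176,418.31.
Line 2 (3841.11, Coresta, 186 kg, ¥14,104.38):
Base rate for 3841.11 is 29.5%.
3841.11 has an FTA preferential rate, but origin Coresta is not Faresta; base rate stands.
Duty = ¥14,104.38 × 29.5% = ¥4,160.79.
Line 3 (7340.09, Narania, 6,255 units, ¥23,894.10):
Code 7340.09 is under a tariff-rate quota (threshold 4,271 units). In-quota: 4,271 units at 8%; over-quota: 1,984 units at 30%.
Pro-rata value split: in-quota = ¥23,894.10 × 4,271/6,255 = ¥16,315.22; over-quota = ¥23,894.10 − ¥16,315.22 = ¥7,578.88.
In-quota duty = ¥16,315.22 × 8% = ¥1,305.22. Over-quota duty = ¥7,578.88 × 30% = ¥2,273.66.
Line duty = ¥1,305.22 + ¥2,273.66 = ¥3,578.88.
Line 4 (9325.24, Faresta, 809 kg, ¥104,846.40):
Base rate for 9325.24 is 10.5%.
Origin Faresta qualifies under the Eriune–Faresta agreement and 9325.24 is covered: preferential rate 6% applies instead.
The additional-duty order on 9325.24 targets Serador, not Faresta; it does not apply.
Duty = ¥104,846.40 × 6% = ¥6,290.78.
Total = ¥176,418.31 + ¥4,160.79 + ¥3,578.88 + ¥6,290.78 = ¥190,448.76.

¥190,448.76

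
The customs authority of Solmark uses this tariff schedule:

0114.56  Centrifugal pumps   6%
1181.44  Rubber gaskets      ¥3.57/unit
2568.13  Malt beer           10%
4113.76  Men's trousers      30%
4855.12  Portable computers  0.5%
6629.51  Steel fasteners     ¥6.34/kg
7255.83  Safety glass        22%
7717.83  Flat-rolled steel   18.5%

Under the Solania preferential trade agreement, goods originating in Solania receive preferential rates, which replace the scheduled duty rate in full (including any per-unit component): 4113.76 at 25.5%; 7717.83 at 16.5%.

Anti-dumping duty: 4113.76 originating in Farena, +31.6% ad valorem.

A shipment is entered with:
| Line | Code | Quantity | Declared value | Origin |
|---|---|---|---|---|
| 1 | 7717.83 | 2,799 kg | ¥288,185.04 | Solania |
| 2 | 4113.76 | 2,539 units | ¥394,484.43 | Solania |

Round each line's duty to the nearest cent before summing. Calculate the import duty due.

¥148,144.06

Line 1 (7717.83, Solania, 2,799 kg, ¥288,185.04):
Base rate for 7717.83 is 18.5%.
Origin Solania qualifies under the Solmark–Solania agreement and 7717.83 is covered: preferential rate 16.5% applies instead.
Duty = ¥288,185.04 × 16.5% = ¥47,550.53.
Line 2 (4113.76, Solania, 2,539 units, ¥394,484.43):
Base rate for 4113.76 is 30%.
Origin Solania qualifies under the Solmark–Solania agreement and 4113.76 is covered: preferential rate 25.5% applies instead.
The additional-duty order on 4113.76 targets Farena, not Solania; it does not apply.
Duty = ¥394,484.43 × 25.5% = ¥100,593.53.
Total = ¥47,550.53 + ¥100,593.53 = ¥148,144.06.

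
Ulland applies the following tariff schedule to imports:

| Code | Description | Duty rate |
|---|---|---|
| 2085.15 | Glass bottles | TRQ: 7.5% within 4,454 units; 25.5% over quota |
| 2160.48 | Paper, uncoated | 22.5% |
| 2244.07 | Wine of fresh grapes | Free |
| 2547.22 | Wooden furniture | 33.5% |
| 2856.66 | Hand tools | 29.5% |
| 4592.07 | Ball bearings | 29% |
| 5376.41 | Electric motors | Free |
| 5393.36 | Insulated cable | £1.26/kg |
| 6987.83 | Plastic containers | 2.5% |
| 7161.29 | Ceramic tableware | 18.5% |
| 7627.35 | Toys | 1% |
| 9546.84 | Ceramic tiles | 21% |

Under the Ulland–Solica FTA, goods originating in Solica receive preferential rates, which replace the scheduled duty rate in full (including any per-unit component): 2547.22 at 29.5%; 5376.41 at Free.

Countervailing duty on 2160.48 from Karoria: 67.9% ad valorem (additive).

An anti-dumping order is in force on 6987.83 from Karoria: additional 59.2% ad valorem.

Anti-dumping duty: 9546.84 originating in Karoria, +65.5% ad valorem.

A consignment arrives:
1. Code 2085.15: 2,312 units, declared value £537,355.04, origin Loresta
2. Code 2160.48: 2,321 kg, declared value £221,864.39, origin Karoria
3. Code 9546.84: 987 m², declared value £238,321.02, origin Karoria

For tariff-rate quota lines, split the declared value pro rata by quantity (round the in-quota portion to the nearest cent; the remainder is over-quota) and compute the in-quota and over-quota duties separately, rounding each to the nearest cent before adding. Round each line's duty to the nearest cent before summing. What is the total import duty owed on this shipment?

Line 1 (2085.15, Loresta, 2,312 units, £537,355.04):
Code 2085.15 is under a tariff-rate quota (threshold 4,454 units). Quantity 2,312 units is within the quota, so the in-quota rate 7.5% applies to the full value.
Duty = £537,355.04 × 7.5% = £40,301.63.
Line 2 (2160.48, Karoria, 2,321 kg, £221,864.39):
Base rate for 2160.48 is 22.5%.
Additional duty on 2160.48 from Karoria: +67.9%. Applied ad valorem rate: 22.5% + 67.9% = 90.4%.
Duty = £221,864.39 × 90.4% = £200,565.41.
Line 3 (9546.84, Karoria, 987 m², £238,321.02):
Base rate for 9546.84 is 21%.
Additional duty on 9546.84 from Karoria: +65.5%. Applied ad valorem rate: 21% + 65.5% = 86.5%.
Duty = £238,321.02 × 86.5% = £206,147.68.
Total = £40,301.63 + £200,565.41 + £206,147.68 = £447,014.72.

£447,014.72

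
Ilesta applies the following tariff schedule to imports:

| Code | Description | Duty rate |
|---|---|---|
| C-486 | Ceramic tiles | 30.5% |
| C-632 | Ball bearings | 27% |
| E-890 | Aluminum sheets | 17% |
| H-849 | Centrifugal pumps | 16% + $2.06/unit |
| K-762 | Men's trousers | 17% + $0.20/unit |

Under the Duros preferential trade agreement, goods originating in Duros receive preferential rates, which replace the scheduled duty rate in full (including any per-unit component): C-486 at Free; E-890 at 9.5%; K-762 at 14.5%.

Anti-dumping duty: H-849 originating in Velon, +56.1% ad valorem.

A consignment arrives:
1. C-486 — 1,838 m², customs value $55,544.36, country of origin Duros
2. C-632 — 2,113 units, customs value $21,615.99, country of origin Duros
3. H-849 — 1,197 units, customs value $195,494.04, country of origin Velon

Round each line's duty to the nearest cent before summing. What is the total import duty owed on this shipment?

Line 1 (C-486, Duros, 1,838 m², $55,544.36):
Base rate for C-486 is 30.5%.
Origin Duros qualifies under the Ilesta–Duros agreement and C-486 is covered: preferential rate Free applies instead.
Duty = $55,544.36 × 0% = $0.00.
Line 2 (C-632, Duros, 2,113 units, $21,615.99):
Base rate for C-632 is 27%.
Origin Duros is the FTA partner but C-632 is not on the preference list; base rate stands.
Duty = $21,615.99 × 27% = $5,836.32.
Line 3 (H-849, Velon, 1,197 units, $195,494.04):
Base rate for H-849 is 16% + $2.06/unit.
Additional duty on H-849 from Velon: +56.1%. Applied ad valorem rate: 16% + 56.1% = 72.1%.
Duty = $195,494.04 × 72.1% + 1,197 × $2.06 = $143,417.02.
Total = $0.00 + $5,836.32 + $143,417.02 = $149,253.34.

$149,253.34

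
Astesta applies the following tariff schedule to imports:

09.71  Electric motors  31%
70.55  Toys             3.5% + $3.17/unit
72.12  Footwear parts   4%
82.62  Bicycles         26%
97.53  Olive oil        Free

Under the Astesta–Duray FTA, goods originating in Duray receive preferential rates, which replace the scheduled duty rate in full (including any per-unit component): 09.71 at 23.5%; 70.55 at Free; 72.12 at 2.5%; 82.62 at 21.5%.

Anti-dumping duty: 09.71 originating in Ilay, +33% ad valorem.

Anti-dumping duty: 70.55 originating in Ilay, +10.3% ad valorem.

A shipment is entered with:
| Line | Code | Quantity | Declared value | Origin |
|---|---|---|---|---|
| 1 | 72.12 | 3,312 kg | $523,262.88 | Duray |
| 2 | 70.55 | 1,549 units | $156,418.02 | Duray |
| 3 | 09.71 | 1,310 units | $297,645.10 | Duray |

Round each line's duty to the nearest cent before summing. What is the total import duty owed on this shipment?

Line 1 (72.12, Duray, 3,312 kg, $523,262.88):
Base rate for 72.12 is 4%.
Origin Duray qualifies under the Astesta–Duray agreement and 72.12 is covered: preferential rate 2.5% applies instead.
Duty = $523,262.88 × 2.5% = $13,081.57.
Line 2 (70.55, Duray, 1,549 units, $156,418.02):
Base rate for 70.55 is 3.5% + $3.17/unit.
Origin Duray qualifies under the Astesta–Duray agreement and 70.55 is covered: preferential rate Free applies instead.
The additional-duty order on 70.55 targets Ilay, not Duray; it does not apply.
Duty = $156,418.02 × 0% = $0.00.
Line 3 (09.71, Duray, 1,310 units, $297,645.10):
Base rate for 09.71 is 31%.
Origin Duray qualifies under the Astesta–Duray agreement and 09.71 is covered: preferential rate 23.5% applies instead.
The additional-duty order on 09.71 targets Ilay, not Duray; it does not apply.
Duty = $297,645.10 × 23.5% = $69,946.60.
Total = $13,081.57 + $0.00 + $69,946.60 = $83,028.17.

$83,028.17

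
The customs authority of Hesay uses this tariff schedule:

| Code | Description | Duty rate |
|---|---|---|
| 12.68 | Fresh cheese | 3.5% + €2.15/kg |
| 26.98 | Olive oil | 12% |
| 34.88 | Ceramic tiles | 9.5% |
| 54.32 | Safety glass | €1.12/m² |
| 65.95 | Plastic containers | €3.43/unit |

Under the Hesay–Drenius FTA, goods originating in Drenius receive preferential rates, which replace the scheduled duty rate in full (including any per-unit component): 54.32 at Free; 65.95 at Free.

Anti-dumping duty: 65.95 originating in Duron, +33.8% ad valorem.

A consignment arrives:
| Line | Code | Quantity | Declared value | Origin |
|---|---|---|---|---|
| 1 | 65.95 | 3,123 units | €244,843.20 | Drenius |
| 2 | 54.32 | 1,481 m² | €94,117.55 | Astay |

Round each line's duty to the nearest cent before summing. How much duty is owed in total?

€1,658.72

Line 1 (65.95, Drenius, 3,123 units, €244,843.20):
Base rate for 65.95 is €3.43/unit.
Origin Drenius qualifies under the Hesay–Drenius agreement and 65.95 is covered: preferential rate Free applies instead.
The additional-duty order on 65.95 targets Duron, not Drenius; it does not apply.
Duty = €244,843.20 × 0% = €0.00.
Line 2 (54.32, Astay, 1,481 m², €94,117.55):
Base rate for 54.32 is €1.12/m².
54.32 has an FTA preferential rate, but origin Astay is not Drenius; base rate stands.
Duty = 1,481 × €1.12 = €1,658.72.
Total = €0.00 + €1,658.72 = €1,658.72.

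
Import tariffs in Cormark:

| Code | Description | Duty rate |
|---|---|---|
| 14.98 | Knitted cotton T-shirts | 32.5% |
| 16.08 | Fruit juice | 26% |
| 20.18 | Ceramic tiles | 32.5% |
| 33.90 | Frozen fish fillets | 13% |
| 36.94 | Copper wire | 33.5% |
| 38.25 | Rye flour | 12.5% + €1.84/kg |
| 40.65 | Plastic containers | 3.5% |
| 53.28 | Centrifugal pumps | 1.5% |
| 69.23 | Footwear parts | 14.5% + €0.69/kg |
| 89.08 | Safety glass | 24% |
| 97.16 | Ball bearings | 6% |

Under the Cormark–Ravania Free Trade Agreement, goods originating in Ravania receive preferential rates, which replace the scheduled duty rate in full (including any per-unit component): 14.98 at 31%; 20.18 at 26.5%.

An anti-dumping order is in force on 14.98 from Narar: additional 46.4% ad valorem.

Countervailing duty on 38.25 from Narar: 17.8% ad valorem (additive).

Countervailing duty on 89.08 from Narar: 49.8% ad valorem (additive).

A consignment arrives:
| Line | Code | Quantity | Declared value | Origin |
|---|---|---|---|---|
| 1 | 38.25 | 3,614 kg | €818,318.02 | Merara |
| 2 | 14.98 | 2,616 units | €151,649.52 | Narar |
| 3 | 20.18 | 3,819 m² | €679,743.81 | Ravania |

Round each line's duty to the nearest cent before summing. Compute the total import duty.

Line 1 (38.25, Merara, 3,614 kg, €818,318.02):
Base rate for 38.25 is 12.5% + €1.84/kg.
The additional-duty order on 38.25 targets Narar, not Merara; it does not apply.
Duty = €818,318.02 × 12.5% + 3,614 × €1.84 = €108,939.51.
Line 2 (14.98, Narar, 2,616 units, €151,649.52):
Base rate for 14.98 is 32.5%.
14.98 has an FTA preferential rate, but origin Narar is not Ravania; base rate stands.
Additional duty on 14.98 from Narar: +46.4%. Applied ad valorem rate: 32.5% + 46.4% = 78.9%.
Duty = €151,649.52 × 78.9% = €119,651.47.
Line 3 (20.18, Ravania, 3,819 m², €679,743.81):
Base rate for 20.18 is 32.5%.
Origin Ravania qualifies under the Cormark–Ravania agreement and 20.18 is covered: preferential rate 26.5% applies instead.
Duty = €679,743.81 × 26.5% = €180,132.11.
Total = €108,939.51 + €119,651.47 + €180,132.11 = €408,723.09.

€408,723.09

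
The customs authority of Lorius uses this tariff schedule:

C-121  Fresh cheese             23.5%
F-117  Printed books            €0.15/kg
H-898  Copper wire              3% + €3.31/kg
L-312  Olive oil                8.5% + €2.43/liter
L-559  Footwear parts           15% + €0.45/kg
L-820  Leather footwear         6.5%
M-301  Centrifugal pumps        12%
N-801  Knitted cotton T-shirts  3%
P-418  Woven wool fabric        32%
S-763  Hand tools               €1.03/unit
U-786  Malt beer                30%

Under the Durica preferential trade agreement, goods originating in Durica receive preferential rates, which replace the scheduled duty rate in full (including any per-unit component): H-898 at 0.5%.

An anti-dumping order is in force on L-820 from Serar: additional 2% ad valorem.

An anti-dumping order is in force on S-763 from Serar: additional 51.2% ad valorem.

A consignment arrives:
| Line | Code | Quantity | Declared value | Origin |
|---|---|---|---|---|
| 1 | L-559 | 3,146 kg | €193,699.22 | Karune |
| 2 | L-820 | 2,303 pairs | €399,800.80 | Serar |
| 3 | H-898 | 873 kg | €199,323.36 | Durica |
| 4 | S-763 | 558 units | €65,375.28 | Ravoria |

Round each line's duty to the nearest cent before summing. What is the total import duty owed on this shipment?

Line 1 (L-559, Karune, 3,146 kg, €193,699.22):
Base rate for L-559 is 15% + €0.45/kg.
Duty = €193,699.22 × 15% + 3,146 × €0.45 = €30,470.58.
Line 2 (L-820, Serar, 2,303 pairs, €399,800.80):
Base rate for L-820 is 6.5%.
Additional duty on L-820 from Serar: +2%. Applied ad valorem rate: 6.5% + 2% = 8.5%.
Duty = €399,800.80 × 8.5% = €33,983.07.
Line 3 (H-898, Durica, 873 kg, €199,323.36):
Base rate for H-898 is 3% + €3.31/kg.
Origin Durica qualifies under the Lorius–Durica agreement and H-898 is covered: preferential rate 0.5% applies instead.
Duty = €199,323.36 × 0.5% = €996.62.
Line 4 (S-763, Ravoria, 558 units, €65,375.28):
Base rate for S-763 is €1.03/unit.
The additional-duty order on S-763 targets Serar, not Ravoria; it does not apply.
Duty = 558 × €1.03 = €574.74.
Total = €30,470.58 + €33,983.07 + €996.62 + €574.74 = €66,025.01.

€66,025.01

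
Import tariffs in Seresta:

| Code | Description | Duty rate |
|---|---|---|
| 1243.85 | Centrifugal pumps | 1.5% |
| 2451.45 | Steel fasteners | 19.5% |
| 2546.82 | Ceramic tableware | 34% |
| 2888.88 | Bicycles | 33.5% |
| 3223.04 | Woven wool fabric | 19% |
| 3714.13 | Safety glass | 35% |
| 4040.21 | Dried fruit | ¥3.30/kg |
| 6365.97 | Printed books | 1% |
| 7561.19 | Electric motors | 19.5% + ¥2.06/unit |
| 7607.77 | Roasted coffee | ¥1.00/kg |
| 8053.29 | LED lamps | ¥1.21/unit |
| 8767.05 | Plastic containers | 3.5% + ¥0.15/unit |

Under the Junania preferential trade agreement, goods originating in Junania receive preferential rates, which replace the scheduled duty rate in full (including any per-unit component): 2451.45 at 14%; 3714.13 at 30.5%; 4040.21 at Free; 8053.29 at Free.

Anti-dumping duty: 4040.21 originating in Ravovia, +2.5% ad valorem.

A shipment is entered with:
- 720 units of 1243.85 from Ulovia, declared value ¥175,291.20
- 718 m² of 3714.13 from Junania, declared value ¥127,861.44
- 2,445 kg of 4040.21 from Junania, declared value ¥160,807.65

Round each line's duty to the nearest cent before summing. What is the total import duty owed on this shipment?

Line 1 (1243.85, Ulovia, 720 units, ¥175,291.20):
Base rate for 1243.85 is 1.5%.
Duty = ¥175,291.20 × 1.5% = ¥2,629.37.
Line 2 (3714.13, Junania, 718 m², ¥127,861.44):
Base rate for 3714.13 is 35%.
Origin Junania qualifies under the Seresta–Junania agreement and 3714.13 is covered: preferential rate 30.5% applies instead.
Duty = ¥127,861.44 × 30.5% = ¥38,997.74.
Line 3 (4040.21, Junania, 2,445 kg, ¥160,807.65):
Base rate for 4040.21 is ¥3.30/kg.
Origin Junania qualifies under the Seresta–Junania agreement and 4040.21 is covered: preferential rate Free applies instead.
The additional-duty order on 4040.21 targets Ravovia, not Junania; it does not apply.
Duty = ¥160,807.65 × 0% = ¥0.00.
Total = ¥2,629.37 + ¥38,997.74 + ¥0.00 = ¥41,627.11.

¥41,627.11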